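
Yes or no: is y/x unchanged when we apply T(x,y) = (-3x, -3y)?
Yes

Substitute T(x,y) = (-3x, -3y) into the expression and compare with the original.

Original: y/x
After applying T: (-3y)/(-3x) = y/x

This is identical to the original y/x, so the expression is invariant.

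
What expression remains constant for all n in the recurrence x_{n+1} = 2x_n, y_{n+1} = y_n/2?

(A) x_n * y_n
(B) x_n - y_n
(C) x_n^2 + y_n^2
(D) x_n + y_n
A

For the recurrence x_{n+1} = 2x_n, y_{n+1} = y_n/2:

x_{n+1} * y_{n+1} = (2x_n) * (y_n/2) = x_n * y_n
The product is conserved.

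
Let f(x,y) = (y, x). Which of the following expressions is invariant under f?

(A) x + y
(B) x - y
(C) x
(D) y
A

For f(x,y) = (y, x):
After applying f: x' = y, y' = x. So x' + y' = y + x = x + y.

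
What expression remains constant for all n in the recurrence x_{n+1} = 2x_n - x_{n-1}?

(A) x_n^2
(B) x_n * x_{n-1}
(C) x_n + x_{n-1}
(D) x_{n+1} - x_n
D

For the recurrence x_{n+1} = 2x_n - x_{n-1}:

If x_{n+1} = 2x_n - x_{n-1}, then:
x_{n+1} - x_n = x_n - x_{n-1}
The first difference is constant throughout the sequence.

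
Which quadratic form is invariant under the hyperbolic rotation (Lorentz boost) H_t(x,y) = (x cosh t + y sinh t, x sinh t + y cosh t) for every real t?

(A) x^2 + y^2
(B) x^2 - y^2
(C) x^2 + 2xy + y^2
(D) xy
B

Write x' = x cosh t + y sinh t, y' = x sinh t + y cosh t and substitute into each option:
(A) x^2 + y^2: (x cosh t + y sinh t)^2 + (x sinh t + y cosh t)^2 = (x^2 + y^2)(cosh^2 t + sinh^2 t) + 4xy sinh t cosh t = (x^2 + y^2) cosh 2t + 2xy sinh 2t   [not invariant for t != 0]
(B) x^2 - y^2: (x cosh t + y sinh t)^2 - (x sinh t + y cosh t)^2 = x^2(cosh^2 t - sinh^2 t) + 2xy(cosh t sinh t - sinh t cosh t) + y^2(sinh^2 t - cosh^2 t) = x^2 - y^2   [invariant, using cosh^2 t - sinh^2 t = 1]
(C) x^2 + 2xy + y^2: (x' + y')^2 with x' + y' = (x + y)(cosh t + sinh t) = (x + y)e^t, so it becomes (x + y)^2 e^(2t)   [not invariant for t != 0]
(D) xy: (x cosh t + y sinh t)(x sinh t + y cosh t) = xy(cosh^2 t + sinh^2 t) + (x^2 + y^2) sinh t cosh t = xy cosh 2t + (x^2 + y^2)(sinh 2t)/2   [not invariant for t != 0]

Only (B) x^2 - y^2 is unchanged; it is the Minkowski form preserved by Lorentz boosts, just as x^2 + y^2 is preserved by ordinary rotations.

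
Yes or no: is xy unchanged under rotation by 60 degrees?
No

Applying rotation by 60 degrees: x' = x*cos(60 degrees) - y*sin(60 degrees) = x/2 - sqrt(3)y/2, y' = x*sin(60 degrees) + y*cos(60 degrees) = sqrt(3)x/2 + y/2

Substituting into xy:
(x/2 - sqrt(3)y/2)(sqrt(3)x/2 + y/2)
= sqrt(3)x^2/4 - xy/2 - sqrt(3)y^2/4

This differs from the original expression xy, so it is NOT invariant.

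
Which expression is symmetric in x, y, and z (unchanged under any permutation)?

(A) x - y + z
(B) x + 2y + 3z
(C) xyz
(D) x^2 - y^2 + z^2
C

A symmetric expression is unchanged when the variables are permuted; here the transformation to test is the swap (x, y) -> (y, x).
A symmetric expression must survive every permutation; the single swap x <-> y already eliminates the distractors, and the keyed expression is also unchanged by x <-> z and y <-> z (each variable enters it in exactly the same way).
Substitute the transformed coordinates into each option and compare with the original:
(A) x - y + z  ->  (y) - (x) + z = -x + y + z   [differs from x - y + z: not invariant]
(B) x + 2y + 3z  ->  (y) + 2(x) + 3z = 2x + y + 3z   [differs from x + 2y + 3z: not invariant]
(C) xyz  ->  (y)(x)z = xyz   [equals xyz: invariant]
(D) x^2 - y^2 + z^2  ->  (y)^2 - (x)^2 + z^2 = -x^2 + y^2 + z^2   [differs from x^2 - y^2 + z^2: not invariant]

Only option (C), xyz, is unchanged by the transformation.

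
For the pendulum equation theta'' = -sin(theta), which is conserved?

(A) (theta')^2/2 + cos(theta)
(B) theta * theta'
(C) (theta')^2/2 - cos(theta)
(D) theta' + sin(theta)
C

A first integral I satisfies dI/dt = 0 along every solution. Differentiate each option and use the equation of motion:
(A) d/dt[(theta')^2/2 + cos(theta)] = theta' theta'' - sin(theta) theta' = -2 theta' sin(theta), not identically 0
(B) d/dt[theta * theta'] = (theta')^2 + theta theta'' = (theta')^2 - theta sin(theta), not identically 0
(C) d/dt[(theta')^2/2 - cos(theta)] = theta' theta'' + sin(theta) theta' = theta'(-sin(theta)) + theta' sin(theta) = 0
(D) d/dt[theta' + sin(theta)] = theta'' + cos(theta) theta' = -sin(theta) + theta' cos(theta), not identically 0

Only (C) has zero time-derivative. This is the total energy: kinetic (theta')^2/2 plus potential -cos(theta).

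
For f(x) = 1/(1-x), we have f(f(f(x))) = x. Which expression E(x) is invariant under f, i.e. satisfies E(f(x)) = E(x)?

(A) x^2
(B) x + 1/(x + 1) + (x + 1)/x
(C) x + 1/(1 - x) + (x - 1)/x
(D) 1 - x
C

Replace x by f(x) = 1/(1 - x) in each option and simplify. As a quick numerical cross-check, also compare E(3) with E(f(3)) = E(-1/2).

(A) x^2  ->  (1/(1 - x))^2 = (x - 1)^(-2); check: E(3) = 9 but E(-1/2) = 1/4.   [not invariant]
(B) x + 1/(x + 1) + (x + 1)/x  ->  (1/(1 - x)) + 1/((1/(1 - x)) + 1) + ((1/(1 - x)) + 1)/(1/(1 - x)) = (-x^3 + 6x^2 - 11x + 7)/(x^2 - 3x + 2); check: E(3) = 55/12 but E(-1/2) = 1/2.   [not invariant]
(C) x + 1/(1 - x) + (x - 1)/x  ->  (1/(1 - x)) + 1/(1 - (1/(1 - x))) + ((1/(1 - x)) - 1)/(1/(1 - x)), which simplifies back to x + 1/(1 - x) + (x - 1)/x; check: E(3) = 19/6, E(-1/2) = 19/6.   [invariant]
(D) 1 - x  ->  1 - (1/(1 - x)) = x/(x - 1); check: E(3) = -2 but E(-1/2) = 3/2.   [not invariant]

Only (C) is unchanged. Indeed f(f(x)) = 1/(1 - 1/(1-x)) = (1-x)/(-x) = (x-1)/x, so E(x) = x + f(x) + f(f(x)) is the sum over the whole 3-cycle; applying f just permutes the three terms cyclically (x -> f(x) -> f(f(x)) -> x), leaving the sum unchanged.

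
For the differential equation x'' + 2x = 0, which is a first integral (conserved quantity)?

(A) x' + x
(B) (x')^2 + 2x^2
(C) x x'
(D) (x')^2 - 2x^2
B

A first integral I satisfies dI/dt = 0 along every solution. Differentiate each option and use the equation of motion:
(A) d/dt[x' + x] = x'' + x' = -2x + x', not identically 0
(B) d/dt[(x')^2 + 2x^2] = 2x'x'' + 4x x' = 2x'(-2x) + 4x x' = 0
(C) d/dt[x x'] = (x')^2 + x x'' = (x')^2 - 2x^2, not identically 0
(D) d/dt[(x')^2 - 2x^2] = 2x'x'' - 4x x' = -8x x', not identically 0

Only (B) has zero time-derivative. So the energy-like quantity (x')^2 + 2x^2 is the first integral.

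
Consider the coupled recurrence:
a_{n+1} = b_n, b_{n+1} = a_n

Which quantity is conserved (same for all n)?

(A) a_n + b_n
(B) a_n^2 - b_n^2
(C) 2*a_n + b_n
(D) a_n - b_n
A

Replace a_n by a_{n+1} = b_n and b_n by b_{n+1} = a_n in each option and simplify:
(A) a_n + b_n  ->  (b_n) + (a_n) = a_n + b_n   [conserved]
(B) a_n^2 - b_n^2  ->  (b_n)^2 - (a_n)^2 = -a_n^2 + b_n^2   [not conserved]
(C) 2*a_n + b_n  ->  2*(b_n) + (a_n) = a_n + 2*b_n   [not conserved]
(D) a_n - b_n  ->  (b_n) - (a_n) = -a_n + b_n   [not conserved]

Only (A) a_n + b_n returns to itself after one step, so it is the conserved quantity.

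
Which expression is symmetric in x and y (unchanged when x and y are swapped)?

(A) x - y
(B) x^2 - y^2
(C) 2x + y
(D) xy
D

A symmetric expression is unchanged when the variables are permuted; here the transformation to test is the swap (x, y) -> (y, x).
Substitute the transformed coordinates into each option and compare with the original:
(A) x - y  ->  (y) - (x) = -x + y   [differs from x - y: not invariant]
(B) x^2 - y^2  ->  (y)^2 - (x)^2 = -x^2 + y^2   [differs from x^2 - y^2: not invariant]
(C) 2x + y  ->  2(y) + (x) = x + 2y   [differs from 2x + y: not invariant]
(D) xy  ->  (y)(x) = xy   [equals xy: invariant]

Only option (D), xy, is unchanged by the transformation.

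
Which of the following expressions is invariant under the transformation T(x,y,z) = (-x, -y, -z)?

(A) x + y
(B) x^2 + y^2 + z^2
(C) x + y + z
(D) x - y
B

Apply T(x,y,z) = (-x, -y, -z) to each option, i.e. replace (x, y, z) by the transformed coordinates.
Substitute the transformed coordinates into each option and compare with the original:
(A) x + y  ->  (-x) + (-y) = -x - y   [differs from x + y: not invariant]
(B) x^2 + y^2 + z^2  ->  (-x)^2 + (-y)^2 + (-z)^2 = x^2 + y^2 + z^2   [equals x^2 + y^2 + z^2: invariant]
(C) x + y + z  ->  (-x) + (-y) + (-z) = -x - y - z   [differs from x + y + z: not invariant]
(D) x - y  ->  (-x) - (-y) = -x + y   [differs from x - y: not invariant]

Only option (B), x^2 + y^2 + z^2, is unchanged by the transformation.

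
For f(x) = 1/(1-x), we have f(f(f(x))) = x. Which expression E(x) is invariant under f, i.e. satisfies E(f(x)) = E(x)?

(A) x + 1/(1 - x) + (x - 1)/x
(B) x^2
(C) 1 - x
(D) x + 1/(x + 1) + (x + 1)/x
A

Replace x by f(x) = 1/(1 - x) in each option and simplify. As a quick numerical cross-check, also compare E(5) with E(f(5)) = E(-1/4).

(A) x + 1/(1 - x) + (x - 1)/x  ->  (1/(1 - x)) + 1/(1 - (1/(1 - x))) + ((1/(1 - x)) - 1)/(1/(1 - x)), which simplifies back to x + 1/(1 - x) + (x - 1)/x; check: E(5) = 111/20, E(-1/4) = 111/20.   [invariant]
(B) x^2  ->  (1/(1 - x))^2 = (x - 1)^(-2); check: E(5) = 25 but E(-1/4) = 1/16.   [not invariant]
(C) 1 - x  ->  1 - (1/(1 - x)) = x/(x - 1); check: E(5) = -4 but E(-1/4) = 5/4.   [not invariant]
(D) x + 1/(x + 1) + (x + 1)/x  ->  (1/(1 - x)) + 1/((1/(1 - x)) + 1) + ((1/(1 - x)) + 1)/(1/(1 - x)) = (-x^3 + 6x^2 - 11x + 7)/(x^2 - 3x + 2); check: E(5) = 191/30 but E(-1/4) = -23/12.   [not invariant]

Only (A) is unchanged. Indeed f(f(x)) = 1/(1 - 1/(1-x)) = (1-x)/(-x) = (x-1)/x, so E(x) = x + f(x) + f(f(x)) is the sum over the whole 3-cycle; applying f just permutes the three terms cyclically (x -> f(x) -> f(f(x)) -> x), leaving the sum unchanged.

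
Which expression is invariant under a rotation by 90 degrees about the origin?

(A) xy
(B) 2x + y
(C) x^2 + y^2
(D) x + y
C

A rotation by 90 degrees sends (x, y) to (-y, x).
Substitute the transformed coordinates into each option and compare with the original:
(A) xy  ->  (-y)(x) = -xy   [differs from xy: not invariant]
(B) 2x + y  ->  2(-y) + (x) = x - 2y   [differs from 2x + y: not invariant]
(C) x^2 + y^2  ->  (-y)^2 + (x)^2 = x^2 + y^2   [equals x^2 + y^2: invariant]
(D) x + y  ->  (-y) + (x) = x - y   [differs from x + y: not invariant]

Only option (C), x^2 + y^2, is unchanged by the transformation.
Geometrically, x^2 + y^2 is the squared distance from the origin, which every rotation about the origin preserves.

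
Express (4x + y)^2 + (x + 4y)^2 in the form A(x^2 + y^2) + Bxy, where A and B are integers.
17(x^2 + y^2) + 16xy

Expanding: (4x + y)^2 = 16x^2 + 8xy + y^2
(x + 4y)^2 = x^2 + 8xy + 16y^2
Sum = (16+1)(x^2+y^2) + 16xy = 17(x^2 + y^2) + 16xy
This is symmetric in x and y.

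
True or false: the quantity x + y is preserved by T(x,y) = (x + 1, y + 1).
False

Substitute T(x,y) = (x + 1, y + 1) into the expression and compare with the original.

Original: x + y
After applying T: (x + 1) + (y + 1) = x + y + 2

This differs from the original x + y (difference: 2), so the expression is NOT invariant.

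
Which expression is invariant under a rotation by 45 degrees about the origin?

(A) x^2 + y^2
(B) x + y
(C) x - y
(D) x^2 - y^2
A

A rotation by 45 degrees sends (x, y) to (sqrt(2)x/2 - sqrt(2)y/2, sqrt(2)x/2 + sqrt(2)y/2).
Substitute the transformed coordinates into each option and compare with the original:
(A) x^2 + y^2  ->  (sqrt(2)x/2 - sqrt(2)y/2)^2 + (sqrt(2)x/2 + sqrt(2)y/2)^2 = x^2 + y^2   [equals x^2 + y^2: invariant]
(B) x + y  ->  (sqrt(2)x/2 - sqrt(2)y/2) + (sqrt(2)x/2 + sqrt(2)y/2) = sqrt(2)x   [differs from x + y: not invariant]
(C) x - y  ->  (sqrt(2)x/2 - sqrt(2)y/2) - (sqrt(2)x/2 + sqrt(2)y/2) = -sqrt(2)y   [differs from x - y: not invariant]
(D) x^2 - y^2  ->  (sqrt(2)x/2 - sqrt(2)y/2)^2 - (sqrt(2)x/2 + sqrt(2)y/2)^2 = -2xy   [differs from x^2 - y^2: not invariant]

Only option (A), x^2 + y^2, is unchanged by the transformation.
Geometrically, x^2 + y^2 is the squared distance from the origin, which every rotation about the origin preserves.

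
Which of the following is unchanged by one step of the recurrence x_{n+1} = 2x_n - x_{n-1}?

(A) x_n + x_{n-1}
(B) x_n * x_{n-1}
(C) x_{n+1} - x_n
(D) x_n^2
C

For the recurrence x_{n+1} = 2x_n - x_{n-1}:

If x_{n+1} = 2x_n - x_{n-1}, then:
x_{n+1} - x_n = x_n - x_{n-1}
The first difference is constant throughout the sequence.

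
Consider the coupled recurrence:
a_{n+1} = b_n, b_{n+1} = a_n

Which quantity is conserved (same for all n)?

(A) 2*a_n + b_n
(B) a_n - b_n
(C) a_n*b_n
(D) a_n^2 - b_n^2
C

Replace a_n by a_{n+1} = b_n and b_n by b_{n+1} = a_n in each option and simplify:
(A) 2*a_n + b_n  ->  2*(b_n) + (a_n) = a_n + 2*b_n   [not conserved]
(B) a_n - b_n  ->  (b_n) - (a_n) = -a_n + b_n   [not conserved]
(C) a_n*b_n  ->  (b_n)*(a_n) = a_n*b_n   [conserved]
(D) a_n^2 - b_n^2  ->  (b_n)^2 - (a_n)^2 = -a_n^2 + b_n^2   [not conserved]

Only (C) a_n*b_n returns to itself after one step, so it is the conserved quantity.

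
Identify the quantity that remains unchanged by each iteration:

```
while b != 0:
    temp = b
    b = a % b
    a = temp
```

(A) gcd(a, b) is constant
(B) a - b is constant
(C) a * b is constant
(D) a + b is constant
A

A loop invariant must hold before the first iteration and be re-established by every execution of the body.

(A) gcd(a, b) is constant: One iteration replaces (a, b) by (b, a mod b). Since a mod b = a - q*b for an integer q, any common divisor of a and b divides b and a mod b, and conversely; hence gcd(b, a mod b) = gcd(a, b). For instance (22, 8) -> (8, 6) keeps gcd = 2. At exit b = 0 and a = gcd of the original inputs.

The other options fail:
(B) a - b is constant: e.g. (a, b) = (22, 8) -> (8, 6): the difference goes from 14 to 2.
(C) a * b is constant: e.g. (a, b) = (22, 8) -> (8, 6): the product goes from 176 to 48.
(D) a + b is constant: e.g. (a, b) = (22, 8) -> (8, 6): the sum goes from 30 to 14.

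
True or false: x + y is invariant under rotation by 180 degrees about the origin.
False

Applying rotation by 180 degrees: x' = x*cos(180 degrees) - y*sin(180 degrees) = -x, y' = x*sin(180 degrees) + y*cos(180 degrees) = -y

Substituting into x + y:
(-x) + (-y)
= -x - y

This differs from the original expression x + y, so it is NOT invariant.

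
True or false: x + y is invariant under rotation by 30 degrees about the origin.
False

Applying rotation by 30 degrees: x' = x*cos(30 degrees) - y*sin(30 degrees) = sqrt(3)x/2 - y/2, y' = x*sin(30 degrees) + y*cos(30 degrees) = x/2 + sqrt(3)y/2

Substituting into x + y:
(sqrt(3)x/2 - y/2) + (x/2 + sqrt(3)y/2)
= x/2 + sqrt(3)x/2 - y/2 + sqrt(3)y/2

This differs from the original expression x + y, so it is NOT invariant.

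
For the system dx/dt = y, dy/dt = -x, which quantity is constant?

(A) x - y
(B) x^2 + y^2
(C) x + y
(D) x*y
B

A first integral I satisfies dI/dt = 0 along every solution. Differentiate each option and use the equation of motion:
(A) d/dt[x - y] = y - (-x) = x + y, not identically 0
(B) d/dt[x^2 + y^2] = 2x*dx/dt + 2y*dy/dt = 2x*y + 2y*(-x) = 0
(C) d/dt[x + y] = y + (-x) = y - x, not identically 0
(D) d/dt[x*y] = (dx/dt)y + x(dy/dt) = y^2 - x^2, not identically 0

Only (B) has zero time-derivative. So x^2 + y^2 (the squared radius; trajectories are circles) is the conserved quantity.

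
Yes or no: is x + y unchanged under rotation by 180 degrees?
No

Applying rotation by 180 degrees: x' = x*cos(180 degrees) - y*sin(180 degrees) = -x, y' = x*sin(180 degrees) + y*cos(180 degrees) = -y

Substituting into x + y:
(-x) + (-y)
= -x - y

This differs from the original expression x + y, so it is NOT invariant.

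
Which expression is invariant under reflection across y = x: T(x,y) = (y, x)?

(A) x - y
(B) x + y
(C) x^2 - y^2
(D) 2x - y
B

The map is reflection across y = x: T(x,y) = (y, x).
Substitute the transformed coordinates into each option and compare with the original:
(A) x - y  ->  (y) - (x) = -x + y   [differs from x - y: not invariant]
(B) x + y  ->  (y) + (x) = x + y   [equals x + y: invariant]
(C) x^2 - y^2  ->  (y)^2 - (x)^2 = -x^2 + y^2   [differs from x^2 - y^2: not invariant]
(D) 2x - y  ->  2(y) - (x) = -x + 2y   [differs from 2x - y: not invariant]

Only option (B), x + y, is unchanged by the transformation.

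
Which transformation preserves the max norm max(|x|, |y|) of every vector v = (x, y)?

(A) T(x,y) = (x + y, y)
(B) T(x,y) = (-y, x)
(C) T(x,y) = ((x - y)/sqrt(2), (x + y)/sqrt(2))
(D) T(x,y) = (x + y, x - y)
B

A transformation preserves a norm if ||T(v)|| = ||v|| for every v; a single vector where the norm changes rules an option out.

(A) T(x,y) = (x + y, y): v = (1, 1) has norm max(|1|, |1|) = 1, but T(v) = (2, 1) has norm 2 -- not preserved.
(B) T(x,y) = (-y, x): preserves the norm -- it only permutes the coordinates and/or flips signs, which leaves max(|x|, |y|) unchanged.
(C) T(x,y) = ((x - y)/sqrt(2), (x + y)/sqrt(2)): v = (1, 0) has norm max(|1|, |0|) = 1, but T(v) = (sqrt(2)/2, sqrt(2)/2) has norm sqrt(2)/2 -- not preserved.
(D) T(x,y) = (x + y, x - y): v = (1, 1) has norm max(|1|, |1|) = 1, but T(v) = (2, 0) has norm 2 -- not preserved.

Therefore the answer is (B).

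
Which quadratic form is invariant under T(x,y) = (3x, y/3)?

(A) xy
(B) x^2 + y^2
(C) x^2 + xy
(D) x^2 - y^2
A

T multiplies x by 3 and divides y by 3.
Substitute the transformed coordinates into each option and compare with the original:
(A) xy  ->  (3x)(y/3) = xy   [equals xy: invariant]
(B) x^2 + y^2  ->  (3x)^2 + (y/3)^2 = 9x^2 + y^2/9   [differs from x^2 + y^2: not invariant]
(C) x^2 + xy  ->  (3x)^2 + (3x)(y/3) = 9x^2 + xy   [differs from x^2 + xy: not invariant]
(D) x^2 - y^2  ->  (3x)^2 - (y/3)^2 = 9x^2 - y^2/9   [differs from x^2 - y^2: not invariant]

Only option (A), xy, is unchanged by the transformation.
The factors 3 and 1/3 cancel only in the pure product xy.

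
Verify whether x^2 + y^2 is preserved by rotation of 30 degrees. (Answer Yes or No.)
Yes

Applying rotation by 30 degrees: x' = x*cos(30 degrees) - y*sin(30 degrees) = sqrt(3)x/2 - y/2, y' = x*sin(30 degrees) + y*cos(30 degrees) = x/2 + sqrt(3)y/2

Substituting into x^2 + y^2:
(sqrt(3)x/2 - y/2)^2 + (x/2 + sqrt(3)y/2)^2
= x^2 + y^2

This equals the original expression x^2 + y^2, so it IS invariant.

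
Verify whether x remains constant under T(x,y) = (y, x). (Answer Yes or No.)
No

Substitute T(x,y) = (y, x) into the expression and compare with the original.

Original: x
After applying T: (y) = y

This differs from the original x (difference: -x + y), so the expression is NOT invariant.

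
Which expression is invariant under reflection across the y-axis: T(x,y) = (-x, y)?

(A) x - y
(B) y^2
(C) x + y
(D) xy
B

The map is reflection across the y-axis: T(x,y) = (-x, y).
Substitute the transformed coordinates into each option and compare with the original:
(A) x - y  ->  (-x) - (y) = -x - y   [differs from x - y: not invariant]
(B) y^2  ->  (y)^2 = y^2   [equals y^2: invariant]
(C) x + y  ->  (-x) + (y) = -x + y   [differs from x + y: not invariant]
(D) xy  ->  (-x)(y) = -xy   [differs from xy: not invariant]

Only option (B), y^2, is unchanged by the transformation.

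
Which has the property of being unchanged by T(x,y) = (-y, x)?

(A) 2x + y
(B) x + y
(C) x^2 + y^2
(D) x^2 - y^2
C

An expression E(x,y) is invariant under T if E(T(x,y)) = E(x,y). Here T(x,y) = (-y, x).
Substitute the transformed coordinates into each option and compare with the original:
(A) 2x + y  ->  2(-y) + (x) = x - 2y   [differs from 2x + y: not invariant]
(B) x + y  ->  (-y) + (x) = x - y   [differs from x + y: not invariant]
(C) x^2 + y^2  ->  (-y)^2 + (x)^2 = x^2 + y^2   [equals x^2 + y^2: invariant]
(D) x^2 - y^2  ->  (-y)^2 - (x)^2 = -x^2 + y^2   [differs from x^2 - y^2: not invariant]

Only option (C), x^2 + y^2, is unchanged by the transformation.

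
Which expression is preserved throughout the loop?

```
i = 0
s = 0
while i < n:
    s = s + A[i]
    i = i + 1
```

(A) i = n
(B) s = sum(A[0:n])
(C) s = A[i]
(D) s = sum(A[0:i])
D

A loop invariant must hold before the first iteration and be re-established by every execution of the body.

(D) s = sum(A[0:i]): Initially i = 0 and s = 0 = sum of the empty slice A[0:0]. If s = sum(A[0:i]) holds at the top of an iteration, the body sets s to sum(A[0:i]) + A[i] = sum(A[0:i+1]) and then i to i+1, so s = sum(A[0:i]) holds again. At exit i = n, giving s = sum(A[0:n]).

The other options fail:
(A) i = n: false initially (i = 0); it is the exit condition, not an invariant.
(B) s = sum(A[0:n]): false before the loop (s = 0, not the full sum) -- it only becomes true at exit.
(C) s = A[i]: after the first iteration s = A[0] but i = 1, so s = A[i] compares s with the wrong element (and fails in general).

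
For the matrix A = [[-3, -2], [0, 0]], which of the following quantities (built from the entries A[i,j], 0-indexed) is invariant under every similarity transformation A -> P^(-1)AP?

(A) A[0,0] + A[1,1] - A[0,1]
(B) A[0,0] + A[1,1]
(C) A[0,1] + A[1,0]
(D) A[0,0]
B

A[0,0] + A[1,1] is the trace of A. By the cyclic property of the trace, tr(P^(-1)AP) = tr(APP^(-1)) = tr(A), so it is the same for every matrix similar to A.

The other combinations are not similarity invariants. For example, take P = [[2, 1], [1, 1]] (det P = 1), so P^(-1) = [[1, -1], [-1, 2]] and
B = P^(-1)AP = [[-8, -5], [8, 5]].
Evaluating each option on A and on B:
(A) A[0,0] + A[1,1] - A[0,1]: -1 for A, 2 for B -> changes
(B) A[0,0] + A[1,1]: -3 for A, -3 for B -> unchanged
(C) A[0,1] + A[1,0]: -2 for A, 3 for B -> changes
(D) A[0,0]: -3 for A, -8 for B -> changes

Only (B) A[0,0] + A[1,1] = -3 survives (and it does so for every P, not just this one), so it is the invariant.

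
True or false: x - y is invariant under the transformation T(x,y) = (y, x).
False

Substitute T(x,y) = (y, x) into the expression and compare with the original.

Original: x - y
After applying T: (y) - (x) = -x + y

This differs from the original x - y (difference: -2x + 2y), so the expression is NOT invariant.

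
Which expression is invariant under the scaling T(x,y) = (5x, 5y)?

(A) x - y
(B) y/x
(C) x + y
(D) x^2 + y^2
B

Under the uniform scaling T(x,y) = (5x, 5y):
Substitute the transformed coordinates into each option and compare with the original:
(A) x - y  ->  (5x) - (5y) = 5x - 5y   [differs from x - y: not invariant]
(B) y/x  ->  (5y)/(5x) = y/x   [equals y/x: invariant]
(C) x + y  ->  (5x) + (5y) = 5x + 5y   [differs from x + y: not invariant]
(D) x^2 + y^2  ->  (5x)^2 + (5y)^2 = 25x^2 + 25y^2   [differs from x^2 + y^2: not invariant]

Only option (B), y/x, is unchanged by the transformation.
The common factor 5 cancels in a ratio of coordinates, while sums, products and sums of squares pick up factors of 5 or 25.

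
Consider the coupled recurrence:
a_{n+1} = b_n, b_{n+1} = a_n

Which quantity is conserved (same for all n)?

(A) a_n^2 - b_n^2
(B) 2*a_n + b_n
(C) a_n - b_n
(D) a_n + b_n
D

Replace a_n by a_{n+1} = b_n and b_n by b_{n+1} = a_n in each option and simplify:
(A) a_n^2 - b_n^2  ->  (b_n)^2 - (a_n)^2 = -a_n^2 + b_n^2   [not conserved]
(B) 2*a_n + b_n  ->  2*(b_n) + (a_n) = a_n + 2*b_n   [not conserved]
(C) a_n - b_n  ->  (b_n) - (a_n) = -a_n + b_n   [not conserved]
(D) a_n + b_n  ->  (b_n) + (a_n) = a_n + b_n   [conserved]

Only (D) a_n + b_n returns to itself after one step, so it is the conserved quantity.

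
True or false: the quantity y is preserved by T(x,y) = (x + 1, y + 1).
False

Substitute T(x,y) = (x + 1, y + 1) into the expression and compare with the original.

Original: y
After applying T: (y + 1) = y + 1

This differs from the original y (difference: 1), so the expression is NOT invariant.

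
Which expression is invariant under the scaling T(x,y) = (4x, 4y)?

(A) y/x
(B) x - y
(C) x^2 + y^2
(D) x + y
A

Under the uniform scaling T(x,y) = (4x, 4y):
Substitute the transformed coordinates into each option and compare with the original:
(A) y/x  ->  (4y)/(4x) = y/x   [equals y/x: invariant]
(B) x - y  ->  (4x) - (4y) = 4x - 4y   [differs from x - y: not invariant]
(C) x^2 + y^2  ->  (4x)^2 + (4y)^2 = 16x^2 + 16y^2   [differs from x^2 + y^2: not invariant]
(D) x + y  ->  (4x) + (4y) = 4x + 4y   [differs from x + y: not invariant]

Only option (A), y/x, is unchanged by the transformation.
The common factor 4 cancels in a ratio of coordinates, while sums, products and sums of squares pick up factors of 4 or 16.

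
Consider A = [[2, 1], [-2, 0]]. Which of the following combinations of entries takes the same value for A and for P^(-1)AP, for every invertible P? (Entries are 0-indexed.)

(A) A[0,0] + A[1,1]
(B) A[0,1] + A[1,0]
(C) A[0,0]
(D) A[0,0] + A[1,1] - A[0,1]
A

A[0,0] + A[1,1] is the trace of A. By the cyclic property of the trace, tr(P^(-1)AP) = tr(APP^(-1)) = tr(A), so it is the same for every matrix similar to A.

The other combinations are not similarity invariants. For example, take P = [[1, 1], [1, 2]] (det P = 1), so P^(-1) = [[2, -1], [-1, 1]] and
B = P^(-1)AP = [[8, 10], [-5, -6]].
Evaluating each option on A and on B:
(A) A[0,0] + A[1,1]: 2 for A, 2 for B -> unchanged
(B) A[0,1] + A[1,0]: -1 for A, 5 for B -> changes
(C) A[0,0]: 2 for A, 8 for B -> changes
(D) A[0,0] + A[1,1] - A[0,1]: 1 for A, -8 for B -> changes

Only (A) A[0,0] + A[1,1] = 2 survives (and it does so for every P, not just this one), so it is the invariant.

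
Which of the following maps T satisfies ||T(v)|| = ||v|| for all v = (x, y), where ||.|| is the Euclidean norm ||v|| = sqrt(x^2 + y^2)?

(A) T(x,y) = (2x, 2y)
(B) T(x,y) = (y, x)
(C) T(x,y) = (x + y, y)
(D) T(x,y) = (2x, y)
B

A transformation preserves a norm if ||T(v)|| = ||v|| for every v; a single vector where the norm changes rules an option out.

(A) T(x,y) = (2x, 2y): v = (1, 0) has norm sqrt((1)^2 + (0)^2) = 1, but T(v) = (2, 0) has norm 2 -- not preserved.
(B) T(x,y) = (y, x): preserves the norm -- it is an orthogonal map (a rotation/reflection), and (y)^2 + (x)^2 simplifies to x^2 + y^2.
(C) T(x,y) = (x + y, y): v = (0, 1) has norm sqrt((0)^2 + (1)^2) = 1, but T(v) = (1, 1) has norm sqrt(2) -- not preserved.
(D) T(x,y) = (2x, y): v = (1, 0) has norm sqrt((1)^2 + (0)^2) = 1, but T(v) = (2, 0) has norm 2 -- not preserved.

Therefore the answer is (B).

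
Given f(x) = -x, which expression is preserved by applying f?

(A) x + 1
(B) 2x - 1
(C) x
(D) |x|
D

For f(x) = -x:
Applying f replaces x by -x. Since |-x| = |x|, the absolute value is unchanged by f, whereas x -> -x, 2x - 1 -> -2x - 1 and x + 1 -> -x + 1 all change.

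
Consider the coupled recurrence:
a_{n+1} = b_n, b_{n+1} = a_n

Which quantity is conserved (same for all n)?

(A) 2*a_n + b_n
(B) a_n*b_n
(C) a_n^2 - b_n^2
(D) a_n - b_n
B

Replace a_n by a_{n+1} = b_n and b_n by b_{n+1} = a_n in each option and simplify:
(A) 2*a_n + b_n  ->  2*(b_n) + (a_n) = a_n + 2*b_n   [not conserved]
(B) a_n*b_n  ->  (b_n)*(a_n) = a_n*b_n   [conserved]
(C) a_n^2 - b_n^2  ->  (b_n)^2 - (a_n)^2 = -a_n^2 + b_n^2   [not conserved]
(D) a_n - b_n  ->  (b_n) - (a_n) = -a_n + b_n   [not conserved]

Only (B) a_n*b_n returns to itself after one step, so it is the conserved quantity.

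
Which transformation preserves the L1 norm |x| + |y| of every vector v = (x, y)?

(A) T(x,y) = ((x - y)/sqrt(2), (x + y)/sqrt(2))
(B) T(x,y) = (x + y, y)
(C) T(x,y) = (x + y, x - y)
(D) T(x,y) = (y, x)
D

A transformation preserves a norm if ||T(v)|| = ||v|| for every v; a single vector where the norm changes rules an option out.

(A) T(x,y) = ((x - y)/sqrt(2), (x + y)/sqrt(2)): v = (1, 0) has norm |1| + |0| = 1, but T(v) = (sqrt(2)/2, sqrt(2)/2) has norm sqrt(2) -- not preserved.
(B) T(x,y) = (x + y, y): v = (0, 1) has norm |0| + |1| = 1, but T(v) = (1, 1) has norm 2 -- not preserved.
(C) T(x,y) = (x + y, x - y): v = (1, 0) has norm |1| + |0| = 1, but T(v) = (1, 1) has norm 2 -- not preserved.
(D) T(x,y) = (y, x): preserves the norm -- it only permutes the coordinates and/or flips signs, which leaves |x| + |y| unchanged.

Therefore the answer is (D).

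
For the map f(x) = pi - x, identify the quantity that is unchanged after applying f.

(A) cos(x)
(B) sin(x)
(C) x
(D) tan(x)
B

For f(x) = pi - x:
sin(pi - x) = sin(x), so sine is invariant under this transformation.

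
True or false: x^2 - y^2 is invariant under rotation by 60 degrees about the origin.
False

Applying rotation by 60 degrees: x' = x*cos(60 degrees) - y*sin(60 degrees) = x/2 - sqrt(3)y/2, y' = x*sin(60 degrees) + y*cos(60 degrees) = sqrt(3)x/2 + y/2

Substituting into x^2 - y^2:
(x/2 - sqrt(3)y/2)^2 - (sqrt(3)x/2 + y/2)^2
= -x^2/2 - sqrt(3)xy + y^2/2

This differs from the original expression x^2 - y^2, so it is NOT invariant.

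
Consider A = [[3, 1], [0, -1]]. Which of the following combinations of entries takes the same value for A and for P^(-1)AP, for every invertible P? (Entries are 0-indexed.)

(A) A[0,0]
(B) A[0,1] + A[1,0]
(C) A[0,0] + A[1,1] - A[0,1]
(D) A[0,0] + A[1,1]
D

A[0,0] + A[1,1] is the trace of A. By the cyclic property of the trace, tr(P^(-1)AP) = tr(APP^(-1)) = tr(A), so it is the same for every matrix similar to A.

The other combinations are not similarity invariants. For example, take P = [[2, 1], [1, 1]] (det P = 1), so P^(-1) = [[1, -1], [-1, 2]] and
B = P^(-1)AP = [[8, 5], [-9, -6]].
Evaluating each option on A and on B:
(A) A[0,0]: 3 for A, 8 for B -> changes
(B) A[0,1] + A[1,0]: 1 for A, -4 for B -> changes
(C) A[0,0] + A[1,1] - A[0,1]: 1 for A, -3 for B -> changes
(D) A[0,0] + A[1,1]: 2 for A, 2 for B -> unchanged

Only (D) A[0,0] + A[1,1] = 2 survives (and it does so for every P, not just this one), so it is the invariant.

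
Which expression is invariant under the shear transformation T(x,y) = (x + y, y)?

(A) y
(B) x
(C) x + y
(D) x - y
A

Under the shear T(x,y) = (x + y, y):
Substitute the transformed coordinates into each option and compare with the original:
(A) y  ->  (y) = y   [equals y: invariant]
(B) x  ->  (x + y) = x + y   [differs from x: not invariant]
(C) x + y  ->  (x + y) + (y) = x + 2y   [differs from x + y: not invariant]
(D) x - y  ->  (x + y) - (y) = x   [differs from x - y: not invariant]

Only option (A), y, is unchanged by the transformation.
A horizontal shear moves points parallel to the x-axis, so the y-coordinate (and any function of y alone) is unchanged.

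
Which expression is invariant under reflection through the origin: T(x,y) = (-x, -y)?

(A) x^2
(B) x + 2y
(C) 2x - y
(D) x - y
A

The map is reflection through the origin: T(x,y) = (-x, -y).
Substitute the transformed coordinates into each option and compare with the original:
(A) x^2  ->  (-x)^2 = x^2   [equals x^2: invariant]
(B) x + 2y  ->  (-x) + 2(-y) = -x - 2y   [differs from x + 2y: not invariant]
(C) 2x - y  ->  2(-x) - (-y) = -2x + y   [differs from 2x - y: not invariant]
(D) x - y  ->  (-x) - (-y) = -x + y   [differs from x - y: not invariant]

Only option (A), x^2, is unchanged by the transformation.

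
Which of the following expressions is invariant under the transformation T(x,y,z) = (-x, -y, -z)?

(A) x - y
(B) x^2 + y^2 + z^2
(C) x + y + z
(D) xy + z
B

Apply T(x,y,z) = (-x, -y, -z) to each option, i.e. replace (x, y, z) by the transformed coordinates.
Substitute the transformed coordinates into each option and compare with the original:
(A) x - y  ->  (-x) - (-y) = -x + y   [differs from x - y: not invariant]
(B) x^2 + y^2 + z^2  ->  (-x)^2 + (-y)^2 + (-z)^2 = x^2 + y^2 + z^2   [equals x^2 + y^2 + z^2: invariant]
(C) x + y + z  ->  (-x) + (-y) + (-z) = -x - y - z   [differs from x + y + z: not invariant]
(D) xy + z  ->  (-x)(-y) + (-z) = xy - z   [differs from xy + z: not invariant]

Only option (B), x^2 + y^2 + z^2, is unchanged by the transformation.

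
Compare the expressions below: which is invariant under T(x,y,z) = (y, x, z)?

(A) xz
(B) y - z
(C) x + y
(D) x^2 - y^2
C

Apply T(x,y,z) = (y, x, z) to each option, i.e. replace (x, y, z) by the transformed coordinates.
Substitute the transformed coordinates into each option and compare with the original:
(A) xz  ->  (y)(z) = yz   [differs from xz: not invariant]
(B) y - z  ->  (x) - (z) = x - z   [differs from y - z: not invariant]
(C) x + y  ->  (y) + (x) = x + y   [equals x + y: invariant]
(D) x^2 - y^2  ->  (y)^2 - (x)^2 = -x^2 + y^2   [differs from x^2 - y^2: not invariant]

Only option (C), x + y, is unchanged by the transformation.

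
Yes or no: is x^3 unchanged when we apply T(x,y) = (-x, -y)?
No

Substitute T(x,y) = (-x, -y) into the expression and compare with the original.

Original: x^3
After applying T: (-x)^3 = -x^3

This differs from the original x^3 (difference: -2x^3), so the expression is NOT invariant.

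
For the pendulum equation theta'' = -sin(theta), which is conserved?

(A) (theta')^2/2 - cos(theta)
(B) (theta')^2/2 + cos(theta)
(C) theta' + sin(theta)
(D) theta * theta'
A

A first integral I satisfies dI/dt = 0 along every solution. Differentiate each option and use the equation of motion:
(A) d/dt[(theta')^2/2 - cos(theta)] = theta' theta'' + sin(theta) theta' = theta'(-sin(theta)) + theta' sin(theta) = 0
(B) d/dt[(theta')^2/2 + cos(theta)] = theta' theta'' - sin(theta) theta' = -2 theta' sin(theta), not identically 0
(C) d/dt[theta' + sin(theta)] = theta'' + cos(theta) theta' = -sin(theta) + theta' cos(theta), not identically 0
(D) d/dt[theta * theta'] = (theta')^2 + theta theta'' = (theta')^2 - theta sin(theta), not identically 0

Only (A) has zero time-derivative. This is the total energy: kinetic (theta')^2/2 plus potential -cos(theta).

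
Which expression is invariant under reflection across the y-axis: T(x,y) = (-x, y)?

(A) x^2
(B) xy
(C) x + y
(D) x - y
A

The map is reflection across the y-axis: T(x,y) = (-x, y).
Substitute the transformed coordinates into each option and compare with the original:
(A) x^2  ->  (-x)^2 = x^2   [equals x^2: invariant]
(B) xy  ->  (-x)(y) = -xy   [differs from xy: not invariant]
(C) x + y  ->  (-x) + (y) = -x + y   [differs from x + y: not invariant]
(D) x - y  ->  (-x) - (y) = -x - y   [differs from x - y: not invariant]

Only option (A), x^2, is unchanged by the transformation.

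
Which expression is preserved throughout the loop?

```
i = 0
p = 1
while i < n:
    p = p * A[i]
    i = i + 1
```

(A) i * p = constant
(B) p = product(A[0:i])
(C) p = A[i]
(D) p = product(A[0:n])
B

A loop invariant must hold before the first iteration and be re-established by every execution of the body.

(B) p = product(A[0:i]): Initially i = 0 and p = 1 = product of the empty slice A[0:0]. If p = product(A[0:i]) holds at the top of an iteration, the body sets p to product(A[0:i]) * A[i] = product(A[0:i+1]) and then i to i+1, so the property is restored. At exit i = n, giving p = product(A[0:n]).

The other options fail:
(A) i * p = constant: initially i * p = 0, but after one iteration it is 1 * A[0], which is nonzero in general.
(C) p = A[i]: after the first iteration p = A[0] but i = 1; in general p is a product of several elements, not a single one.
(D) p = product(A[0:n]): false before the loop (p = 1, not the full product) -- it only becomes true at exit.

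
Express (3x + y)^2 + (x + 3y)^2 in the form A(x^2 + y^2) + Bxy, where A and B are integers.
10(x^2 + y^2) + 12xy

Expanding: (3x + y)^2 = 9x^2 + 6xy + y^2
(x + 3y)^2 = x^2 + 6xy + 9y^2
Sum = (9+1)(x^2+y^2) + 12xy = 10(x^2 + y^2) + 12xy
This is symmetric in x and y.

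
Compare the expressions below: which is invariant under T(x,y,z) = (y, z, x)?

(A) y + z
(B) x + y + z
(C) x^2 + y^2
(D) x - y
B

Apply T(x,y,z) = (y, z, x) to each option, i.e. replace (x, y, z) by the transformed coordinates.
Substitute the transformed coordinates into each option and compare with the original:
(A) y + z  ->  (z) + (x) = x + z   [differs from y + z: not invariant]
(B) x + y + z  ->  (y) + (z) + (x) = x + y + z   [equals x + y + z: invariant]
(C) x^2 + y^2  ->  (y)^2 + (z)^2 = y^2 + z^2   [differs from x^2 + y^2: not invariant]
(D) x - y  ->  (y) - (z) = y - z   [differs from x - y: not invariant]

Only option (B), x + y + z, is unchanged by the transformation.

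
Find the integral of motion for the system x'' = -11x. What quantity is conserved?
E = (x')^2 + 11x^2

Multiply the equation by x':
x' * x'' = -11x * x'
The left side is d/dt[(x')^2/2] and the right side is d/dt[-11x^2/2], so
d/dt[(x')^2/2 + 11x^2/2] = 0, i.e. (x')^2/2 + 11x^2/2 = constant.
Multiplying by 2, the integral of motion is E = (x')^2 + 11x^2.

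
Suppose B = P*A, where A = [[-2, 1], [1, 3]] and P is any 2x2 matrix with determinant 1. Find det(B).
-7

By the multiplicative property of determinants, det(B) = det(P*A) = det(P) * det(A) = det(A),
so the determinant is invariant under multiplication by any determinant-1 matrix; we just need det(A).

det(A) = (-2)(3) - (1)(1) = -6 - 1 = -7

Therefore det(B) = 1 * (-7) = -7.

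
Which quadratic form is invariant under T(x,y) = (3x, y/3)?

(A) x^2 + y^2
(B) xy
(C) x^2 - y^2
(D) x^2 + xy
B

T multiplies x by 3 and divides y by 3.
Substitute the transformed coordinates into each option and compare with the original:
(A) x^2 + y^2  ->  (3x)^2 + (y/3)^2 = 9x^2 + y^2/9   [differs from x^2 + y^2: not invariant]
(B) xy  ->  (3x)(y/3) = xy   [equals xy: invariant]
(C) x^2 - y^2  ->  (3x)^2 - (y/3)^2 = 9x^2 - y^2/9   [differs from x^2 - y^2: not invariant]
(D) x^2 + xy  ->  (3x)^2 + (3x)(y/3) = 9x^2 + xy   [differs from x^2 + xy: not invariant]

Only option (B), xy, is unchanged by the transformation.
The factors 3 and 1/3 cancel only in the pure product xy.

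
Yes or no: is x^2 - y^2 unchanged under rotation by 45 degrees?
No

Applying rotation by 45 degrees: x' = x*cos(45 degrees) - y*sin(45 degrees) = sqrt(2)x/2 - sqrt(2)y/2, y' = x*sin(45 degrees) + y*cos(45 degrees) = sqrt(2)x/2 + sqrt(2)y/2

Substituting into x^2 - y^2:
(sqrt(2)x/2 - sqrt(2)y/2)^2 - (sqrt(2)x/2 + sqrt(2)y/2)^2
= -2xy

This differs from the original expression x^2 - y^2, so it is NOT invariant.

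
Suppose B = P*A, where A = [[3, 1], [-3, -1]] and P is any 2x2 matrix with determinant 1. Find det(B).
0

By the multiplicative property of determinants, det(B) = det(P*A) = det(P) * det(A) = det(A),
so the determinant is invariant under multiplication by any determinant-1 matrix; we just need det(A).

det(A) = (3)(-1) - (1)(-3) = -3 - (-3) = 0

Therefore det(B) = 1 * 0 = 0.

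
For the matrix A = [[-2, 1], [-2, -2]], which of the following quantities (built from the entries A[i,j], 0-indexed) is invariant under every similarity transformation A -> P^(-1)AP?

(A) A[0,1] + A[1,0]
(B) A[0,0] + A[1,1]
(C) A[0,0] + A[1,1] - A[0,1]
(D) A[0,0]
B

A[0,0] + A[1,1] is the trace of A. By the cyclic property of the trace, tr(P^(-1)AP) = tr(APP^(-1)) = tr(A), so it is the same for every matrix similar to A.

The other combinations are not similarity invariants. For example, take P = [[1, 2], [0, 1]] (det P = 1), so P^(-1) = [[1, -2], [0, 1]] and
B = P^(-1)AP = [[2, 9], [-2, -6]].
Evaluating each option on A and on B:
(A) A[0,1] + A[1,0]: -1 for A, 7 for B -> changes
(B) A[0,0] + A[1,1]: -4 for A, -4 for B -> unchanged
(C) A[0,0] + A[1,1] - A[0,1]: -5 for A, -13 for B -> changes
(D) A[0,0]: -2 for A, 2 for B -> changes

Only (B) A[0,0] + A[1,1] = -4 survives (and it does so for every P, not just this one), so it is the invariant.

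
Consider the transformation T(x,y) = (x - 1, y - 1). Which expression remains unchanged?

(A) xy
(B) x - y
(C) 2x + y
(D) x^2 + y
B

An expression E(x,y) is invariant under T if E(T(x,y)) = E(x,y). Here T(x,y) = (x - 1, y - 1).
Substitute the transformed coordinates into each option and compare with the original:
(A) xy  ->  (x - 1)(y - 1) = xy - x - y + 1   [differs from xy: not invariant]
(B) x - y  ->  (x - 1) - (y - 1) = x - y   [equals x - y: invariant]
(C) 2x + y  ->  2(x - 1) + (y - 1) = 2x + y - 3   [differs from 2x + y: not invariant]
(D) x^2 + y  ->  (x - 1)^2 + (y - 1) = x^2 - 2x + y   [differs from x^2 + y: not invariant]

Only option (B), x - y, is unchanged by the transformation.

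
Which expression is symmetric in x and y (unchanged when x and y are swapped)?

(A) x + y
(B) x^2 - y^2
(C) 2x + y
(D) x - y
A

A symmetric expression is unchanged when the variables are permuted; here the transformation to test is the swap (x, y) -> (y, x).
Substitute the transformed coordinates into each option and compare with the original:
(A) x + y  ->  (y) + (x) = x + y   [equals x + y: invariant]
(B) x^2 - y^2  ->  (y)^2 - (x)^2 = -x^2 + y^2   [differs from x^2 - y^2: not invariant]
(C) 2x + y  ->  2(y) + (x) = x + 2y   [differs from 2x + y: not invariant]
(D) x - y  ->  (y) - (x) = -x + y   [differs from x - y: not invariant]

Only option (A), x + y, is unchanged by the transformation.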